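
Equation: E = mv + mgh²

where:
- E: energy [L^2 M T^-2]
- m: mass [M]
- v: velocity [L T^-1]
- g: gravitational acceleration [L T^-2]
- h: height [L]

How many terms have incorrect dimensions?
2

LHS E: [L^2 M T^-2]
- mv: [L M T^-1] ✗
- mgh²: [L^3 M T^-2] ✗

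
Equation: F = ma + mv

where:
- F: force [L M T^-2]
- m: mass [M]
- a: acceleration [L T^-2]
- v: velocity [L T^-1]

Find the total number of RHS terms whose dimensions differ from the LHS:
1

LHS F: [L M T^-2]
- ma: [L M T^-2] ✓
- mv: [L M T^-1] ✗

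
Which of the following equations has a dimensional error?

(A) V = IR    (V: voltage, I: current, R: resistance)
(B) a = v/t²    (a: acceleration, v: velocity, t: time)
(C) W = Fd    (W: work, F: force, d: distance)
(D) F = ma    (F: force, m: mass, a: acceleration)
(B) a = v/t²

The equation (B) a = v/t² is dimensionally incorrect.

LHS (a): [L T^-2]
RHS (v/t²): [L T^-3] ✗

The dimensions do not match. The other three equations balance.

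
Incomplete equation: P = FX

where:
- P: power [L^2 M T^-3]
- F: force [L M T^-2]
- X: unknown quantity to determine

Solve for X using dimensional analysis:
X = v (velocity), dimensions [L T^-1]

P has dimensions [L^2 M T^-3]; the rest of the RHS (F) has dimensions [L M T^-2].
So X must have dimensions [L T^-1] — X = v (velocity).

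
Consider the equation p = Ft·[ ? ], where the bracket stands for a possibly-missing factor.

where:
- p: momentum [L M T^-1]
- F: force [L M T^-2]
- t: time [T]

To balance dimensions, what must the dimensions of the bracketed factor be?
Nothing is missing — the bracketed factor must be dimensionless.

p has dimensions [L M T^-1] and Ft already has dimensions [L M T^-1], so p = Ft is dimensionally complete.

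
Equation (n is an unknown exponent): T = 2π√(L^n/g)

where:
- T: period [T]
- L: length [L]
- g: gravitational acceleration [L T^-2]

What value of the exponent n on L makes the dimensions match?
n = 1

T has dimensions [T]; L has dimensions [L].
With n = 1: 2π√(L^1/g) has dimensions [T], matching the LHS ✓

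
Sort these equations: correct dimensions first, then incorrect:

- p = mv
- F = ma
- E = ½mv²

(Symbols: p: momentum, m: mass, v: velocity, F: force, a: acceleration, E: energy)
Dimensionally correct: p = mv, F = ma, E = ½mv²
Dimensionally incorrect: none
Ordered (correct first, then incorrect): p = mv, F = ma, E = ½mv²

- p = mv: LHS [L M T^-1], RHS [L M T^-1] → correct ✓
- F = ma: LHS [L M T^-2], RHS [L M T^-2] → correct ✓
- E = ½mv²: LHS [L^2 M T^-2], RHS [L^2 M T^-2] → correct ✓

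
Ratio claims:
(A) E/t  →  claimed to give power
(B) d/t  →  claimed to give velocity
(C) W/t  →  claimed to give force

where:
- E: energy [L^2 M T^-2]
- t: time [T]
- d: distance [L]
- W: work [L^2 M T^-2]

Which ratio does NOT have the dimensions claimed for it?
(C) W/t does not give force

(A) E/t: [L^2 M T^-3] = power [L^2 M T^-3] ✓
(B) d/t: [L T^-1] = velocity [L T^-1] ✓
(C) W/t: [L^2 M T^-3] ≠ force [L M T^-2] ✗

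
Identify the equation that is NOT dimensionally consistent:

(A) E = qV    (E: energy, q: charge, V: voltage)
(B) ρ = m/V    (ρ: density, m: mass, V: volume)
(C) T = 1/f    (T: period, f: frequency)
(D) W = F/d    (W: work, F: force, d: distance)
(D) W = F/d

The equation (D) W = F/d is dimensionally incorrect.

LHS (W): [L^2 M T^-2]
RHS (F/d): [M T^-2] ✗

The dimensions do not match. The other three equations balance.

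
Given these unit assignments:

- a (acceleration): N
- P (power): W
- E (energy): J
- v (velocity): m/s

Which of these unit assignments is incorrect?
a

The variable a (acceleration) should have units m/s², not N.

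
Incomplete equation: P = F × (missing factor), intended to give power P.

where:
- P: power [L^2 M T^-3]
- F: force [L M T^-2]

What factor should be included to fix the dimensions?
v (velocity), dimensions [L T^-1]

P has dimensions [L^2 M T^-3] and F has dimensions [L M T^-2].
The missing factor must have dimensions [L^2 M T^-3] / [L M T^-2] = [L T^-1], i.e. velocity (v).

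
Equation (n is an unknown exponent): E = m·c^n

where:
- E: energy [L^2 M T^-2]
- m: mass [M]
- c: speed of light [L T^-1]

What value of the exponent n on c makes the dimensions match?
n = 2

E has dimensions [L^2 M T^-2]; c has dimensions [L T^-1].
The rest of the RHS has dimensions [M], so c^n must supply [L^2 T^-2].
With n = 2: m·c^2 has dimensions [L^2 M T^-2], matching the LHS ✓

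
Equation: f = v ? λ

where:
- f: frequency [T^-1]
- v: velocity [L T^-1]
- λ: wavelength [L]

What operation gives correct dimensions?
division (÷): f = v ÷ λ

f [T^-1]; v [L T^-1]; λ [L].
v × λ → [L^2 T^-1] ✗
v ÷ λ → [T^-1] ✓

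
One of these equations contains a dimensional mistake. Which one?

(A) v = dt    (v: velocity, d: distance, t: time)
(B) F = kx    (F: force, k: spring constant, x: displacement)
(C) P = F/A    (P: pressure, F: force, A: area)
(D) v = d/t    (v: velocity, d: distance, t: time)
(A) v = dt

The equation (A) v = dt is dimensionally incorrect.

LHS (v): [L T^-1]
RHS (dt): [L T] ✗

The dimensions do not match. The other three equations balance.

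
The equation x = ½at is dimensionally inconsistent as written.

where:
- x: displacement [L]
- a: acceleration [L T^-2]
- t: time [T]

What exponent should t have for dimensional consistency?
The exponent of t should be 2: x = ½at^2

The LHS x has dimensions [L]; t has dimensions [T].
As written, the RHS ½at (exponent 1 on t) has dimensions [L T^-1], which does not match.
With exponent 2, the RHS ½at^2 has dimensions [L], matching the LHS.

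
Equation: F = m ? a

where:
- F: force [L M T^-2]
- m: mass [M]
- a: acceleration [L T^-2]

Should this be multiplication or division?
multiplication (×): F = m × a

F [L M T^-2]; m [M]; a [L T^-2].
m × a → [L M T^-2] ✓
m ÷ a → [L^-1 M T^2] ✗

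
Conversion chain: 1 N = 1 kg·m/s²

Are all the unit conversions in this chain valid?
The chain is correct (no errors).

Correct: Newton is defined as kg·m/s²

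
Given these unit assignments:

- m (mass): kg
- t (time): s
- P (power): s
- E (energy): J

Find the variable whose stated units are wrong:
P

The variable P (power) should have units W, not s.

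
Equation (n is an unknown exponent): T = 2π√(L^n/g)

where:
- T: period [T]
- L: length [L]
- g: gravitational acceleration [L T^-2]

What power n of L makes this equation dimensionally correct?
n = 1

T has dimensions [T]; L has dimensions [L].
With n = 1: 2π√(L^1/g) has dimensions [T], matching the LHS ✓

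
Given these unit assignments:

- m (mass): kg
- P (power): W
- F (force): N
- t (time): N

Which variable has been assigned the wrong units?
t

The variable t (time) should have units s, not N.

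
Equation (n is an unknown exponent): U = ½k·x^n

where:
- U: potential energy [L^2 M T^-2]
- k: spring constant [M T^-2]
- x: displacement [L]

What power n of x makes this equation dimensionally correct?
n = 2

U has dimensions [L^2 M T^-2]; x has dimensions [L].
The rest of the RHS has dimensions [M T^-2], so x^n must supply [L^2].
With n = 2: ½k·x^2 has dimensions [L^2 M T^-2], matching the LHS ✓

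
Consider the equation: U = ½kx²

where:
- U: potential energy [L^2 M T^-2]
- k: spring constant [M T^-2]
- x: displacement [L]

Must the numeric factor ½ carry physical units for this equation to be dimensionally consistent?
No

U has dimensions [L^2 M T^-2] and kx² already has dimensions [L^2 M T^-2], so the equation balances without ½ contributing any dimensions. ½ is a pure (dimensionless) number; changing or removing it would not affect dimensional consistency.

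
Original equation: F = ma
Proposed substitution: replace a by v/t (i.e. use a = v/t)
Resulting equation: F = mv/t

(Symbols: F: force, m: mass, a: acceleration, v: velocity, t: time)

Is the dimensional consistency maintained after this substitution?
Yes

[a] = [L T^-2] and [v/t] = [L T^-2]. These match, so the substitution replaces a quantity by one of the same dimensions and the result F = mv/t has LHS [L M T^-2] vs RHS [L M T^-2] — still consistent.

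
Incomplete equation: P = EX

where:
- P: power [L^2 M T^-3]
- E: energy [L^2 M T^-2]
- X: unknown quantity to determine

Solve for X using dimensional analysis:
X = f (inverse time / frequency (1/t)), dimensions [T^-1]

P has dimensions [L^2 M T^-3]; the rest of the RHS (E) has dimensions [L^2 M T^-2].
So X must have dimensions [T^-1] — X = f (inverse time / frequency (1/t)).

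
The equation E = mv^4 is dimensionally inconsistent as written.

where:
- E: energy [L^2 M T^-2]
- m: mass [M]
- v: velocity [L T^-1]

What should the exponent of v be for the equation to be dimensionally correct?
The exponent of v should be 2: E = mv^2

The LHS E has dimensions [L^2 M T^-2]; v has dimensions [L T^-1].
As written, the RHS mv^4 (exponent 4 on v) has dimensions [L^4 M T^-4], which does not match.
With exponent 2, the RHS mv^2 has dimensions [L^2 M T^-2], matching the LHS.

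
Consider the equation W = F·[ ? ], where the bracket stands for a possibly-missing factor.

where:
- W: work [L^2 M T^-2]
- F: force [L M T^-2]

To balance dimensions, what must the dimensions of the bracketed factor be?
[L] — length (e.g. a distance d)

W has dimensions [L^2 M T^-2]; F has dimensions [L M T^-2].
The bracketed factor must supply [L^2 M T^-2] / [L M T^-2] = [L].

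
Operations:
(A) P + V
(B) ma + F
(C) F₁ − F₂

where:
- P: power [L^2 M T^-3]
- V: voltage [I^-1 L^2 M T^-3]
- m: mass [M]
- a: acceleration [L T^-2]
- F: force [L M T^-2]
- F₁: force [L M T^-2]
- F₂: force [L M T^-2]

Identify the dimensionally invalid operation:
(A) P + V

(A) P + V: P [L^2 M T^-3] and V [I^-1 L^2 M T^-3] — different dimensions cannot be added/subtracted ✗
(B) ma + F: ma [L M T^-2] and F [L M T^-2] — same dimensions ✓
(C) F₁ − F₂: F₁ [L M T^-2] and F₂ [L M T^-2] — same dimensions ✓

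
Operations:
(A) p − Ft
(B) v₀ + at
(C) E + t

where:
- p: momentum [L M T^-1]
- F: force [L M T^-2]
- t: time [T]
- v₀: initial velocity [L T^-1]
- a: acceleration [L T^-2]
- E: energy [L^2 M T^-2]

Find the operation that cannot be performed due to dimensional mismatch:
(C) E + t

(A) p − Ft: p [L M T^-1] and Ft [L M T^-1] — same dimensions ✓
(B) v₀ + at: v₀ [L T^-1] and at [L T^-1] — same dimensions ✓
(C) E + t: E [L^2 M T^-2] and t [T] — different dimensions cannot be added/subtracted ✗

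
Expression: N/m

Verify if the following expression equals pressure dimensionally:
No

The expression N/m has dimensions [M T^-2], but pressure has dimensions [L^-1 M T^-2].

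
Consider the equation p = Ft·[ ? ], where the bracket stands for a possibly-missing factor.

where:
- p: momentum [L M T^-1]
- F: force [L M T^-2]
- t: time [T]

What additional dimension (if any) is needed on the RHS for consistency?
Nothing is missing — the bracketed factor must be dimensionless.

p has dimensions [L M T^-1] and Ft already has dimensions [L M T^-1], so p = Ft is dimensionally complete.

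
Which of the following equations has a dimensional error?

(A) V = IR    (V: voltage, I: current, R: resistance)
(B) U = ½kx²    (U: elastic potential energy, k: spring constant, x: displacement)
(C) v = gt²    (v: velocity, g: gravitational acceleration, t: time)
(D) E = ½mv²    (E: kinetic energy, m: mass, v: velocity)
(C) v = gt²

The equation (C) v = gt² is dimensionally incorrect.

LHS (v): [L T^-1]
RHS (gt²): [L] ✗

The dimensions do not match. The other three equations balance.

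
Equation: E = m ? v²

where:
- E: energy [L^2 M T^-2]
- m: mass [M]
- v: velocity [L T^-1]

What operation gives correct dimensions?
multiplication (×): E = m × v²

E [L^2 M T^-2]; m [M]; v² [L^2 T^-2].
m × v² → [L^2 M T^-2] ✓
m ÷ v² → [L^-2 M T^2] ✗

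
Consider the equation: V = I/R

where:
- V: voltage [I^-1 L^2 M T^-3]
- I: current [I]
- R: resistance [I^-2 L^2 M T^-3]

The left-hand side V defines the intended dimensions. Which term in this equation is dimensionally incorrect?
The right-hand side term I/R

V has dimensions [I^-1 L^2 M T^-3], but I/R has dimensions [I^3 L^-2 M^-1 T^3], so the term I/R is dimensionally wrong for V.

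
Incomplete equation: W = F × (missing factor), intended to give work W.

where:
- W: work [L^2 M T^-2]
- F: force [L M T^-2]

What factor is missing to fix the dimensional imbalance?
d (distance), dimensions [L]

W has dimensions [L^2 M T^-2] and F has dimensions [L M T^-2].
The missing factor must have dimensions [L^2 M T^-2] / [L M T^-2] = [L], i.e. distance (d).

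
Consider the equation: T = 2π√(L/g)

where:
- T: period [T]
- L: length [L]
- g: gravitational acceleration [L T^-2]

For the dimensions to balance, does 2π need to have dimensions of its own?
No

T has dimensions [T] and √(L/g) already has dimensions [T], so the equation balances without 2π contributing any dimensions. 2π is a pure (dimensionless) number; changing or removing it would not affect dimensional consistency.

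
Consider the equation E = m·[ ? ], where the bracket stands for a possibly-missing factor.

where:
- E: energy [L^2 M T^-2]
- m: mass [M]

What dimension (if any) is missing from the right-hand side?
[L^2 T^-2] — velocity squared (e.g. v²)

E has dimensions [L^2 M T^-2]; m has dimensions [M].
The bracketed factor must supply [L^2 M T^-2] / [M] = [L^2 T^-2].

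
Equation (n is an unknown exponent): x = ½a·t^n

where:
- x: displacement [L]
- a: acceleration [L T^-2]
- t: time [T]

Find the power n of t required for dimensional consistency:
n = 2

x has dimensions [L]; t has dimensions [T].
The rest of the RHS has dimensions [L T^-2], so t^n must supply [T^2].
With n = 2: ½a·t^2 has dimensions [L], matching the LHS ✓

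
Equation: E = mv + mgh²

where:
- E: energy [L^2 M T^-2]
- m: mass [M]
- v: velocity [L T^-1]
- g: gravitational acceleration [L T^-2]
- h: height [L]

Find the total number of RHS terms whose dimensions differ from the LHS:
2

LHS E: [L^2 M T^-2]
- mv: [L M T^-1] ✗
- mgh²: [L^3 M T^-2] ✗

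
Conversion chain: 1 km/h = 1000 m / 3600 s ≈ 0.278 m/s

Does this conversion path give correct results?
The chain is correct (no errors).

Correct: 1 km = 1000 m, 1 h = 3600 s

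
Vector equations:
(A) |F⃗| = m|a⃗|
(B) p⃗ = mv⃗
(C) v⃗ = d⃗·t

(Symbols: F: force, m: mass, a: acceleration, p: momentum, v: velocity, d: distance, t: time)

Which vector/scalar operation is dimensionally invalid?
(C) v⃗ = d⃗·t

(A) |F⃗| = m|a⃗|: LHS [L M T^-2], RHS [L M T^-2] ✓ — magnitudes of vectors are scalars
(B) p⃗ = mv⃗: LHS [L M T^-1], RHS [L M T^-1] ✓ — mass (scalar) times velocity (vector)
(C) v⃗ = d⃗·t: LHS [L T^-1], RHS [L T] ✗ — velocity is displacement per time; should be d⃗/t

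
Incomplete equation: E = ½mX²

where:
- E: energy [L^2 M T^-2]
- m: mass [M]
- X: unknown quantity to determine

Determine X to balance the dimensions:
X = v (velocity), dimensions [L T^-1]

E has dimensions [L^2 M T^-2]; the rest of the RHS (½m) has dimensions [M].
So X² must have dimensions [L^2 T^-2], i.e. X has dimensions [L T^-1] — X = v (velocity).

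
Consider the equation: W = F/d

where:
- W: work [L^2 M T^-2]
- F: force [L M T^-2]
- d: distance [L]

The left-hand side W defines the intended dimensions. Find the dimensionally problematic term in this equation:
The right-hand side term F/d

W has dimensions [L^2 M T^-2], but F/d has dimensions [M T^-2], so the term F/d is dimensionally wrong for W.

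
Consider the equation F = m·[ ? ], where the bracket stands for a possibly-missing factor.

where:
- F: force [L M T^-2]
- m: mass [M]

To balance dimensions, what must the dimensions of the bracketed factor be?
[L T^-2] — acceleration (e.g. a)

F has dimensions [L M T^-2]; m has dimensions [M].
The bracketed factor must supply [L M T^-2] / [M] = [L T^-2].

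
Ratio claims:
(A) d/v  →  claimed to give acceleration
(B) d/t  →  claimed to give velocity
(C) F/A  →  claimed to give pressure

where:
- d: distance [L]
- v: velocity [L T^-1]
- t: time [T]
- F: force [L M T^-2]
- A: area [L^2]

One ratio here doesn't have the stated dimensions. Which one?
(A) d/v does not give acceleration

(A) d/v: [T] ≠ acceleration [L T^-2] ✗
(B) d/t: [L T^-1] = velocity [L T^-1] ✓
(C) F/A: [L^-1 M T^-2] = pressure [L^-1 M T^-2] ✓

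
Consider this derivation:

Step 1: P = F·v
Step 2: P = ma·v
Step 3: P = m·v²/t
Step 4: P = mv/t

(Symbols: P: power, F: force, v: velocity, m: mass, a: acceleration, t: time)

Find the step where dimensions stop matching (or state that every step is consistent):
Step 4

Step 1: P = F·v → LHS [L^2 M T^-3], RHS [L^2 M T^-3] ✓
Step 2: P = ma·v → LHS [L^2 M T^-3], RHS [L^2 M T^-3] ✓
Step 3: P = m·v²/t → LHS [L^2 M T^-3], RHS [L^2 M T^-3] ✓
Step 4: P = mv/t → LHS [L^2 M T^-3], RHS [L M T^-2] ✗

The first dimensional inconsistency appears in step 4: P = mv/t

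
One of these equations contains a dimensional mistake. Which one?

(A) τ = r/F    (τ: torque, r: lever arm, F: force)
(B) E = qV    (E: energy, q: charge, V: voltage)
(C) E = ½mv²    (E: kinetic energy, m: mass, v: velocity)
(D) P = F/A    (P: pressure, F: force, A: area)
(A) τ = r/F

The equation (A) τ = r/F is dimensionally incorrect.

LHS (τ): [L^2 M T^-2]
RHS (r/F): [M^-1 T^2] ✗

The dimensions do not match. The other three equations balance.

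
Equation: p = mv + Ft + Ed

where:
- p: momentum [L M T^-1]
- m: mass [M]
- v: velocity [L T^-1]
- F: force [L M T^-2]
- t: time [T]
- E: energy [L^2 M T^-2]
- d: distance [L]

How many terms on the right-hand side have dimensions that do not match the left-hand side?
1

LHS p: [L M T^-1]
- mv: [L M T^-1] ✓
- Ft: [L M T^-1] ✓
- Ed: [L^3 M T^-2] ✗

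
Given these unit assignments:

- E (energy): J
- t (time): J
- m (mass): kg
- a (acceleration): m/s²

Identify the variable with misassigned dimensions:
t

The variable t (time) should have units s, not J.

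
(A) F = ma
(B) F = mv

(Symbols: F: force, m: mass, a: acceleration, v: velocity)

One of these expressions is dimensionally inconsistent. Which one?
(B)

(A) F = ma: LHS [L M T^-2], RHS [L M T^-2] ✓
(B) F = mv: LHS [L M T^-2], RHS [L M T^-1] ✗

Expression (B) F = mv is dimensionally incorrect.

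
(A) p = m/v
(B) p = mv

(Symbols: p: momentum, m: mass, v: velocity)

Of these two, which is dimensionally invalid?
(A)

(A) p = m/v: LHS [L M T^-1], RHS [L^-1 M T] ✗
(B) p = mv: LHS [L M T^-1], RHS [L M T^-1] ✓

Expression (A) p = m/v is dimensionally incorrect.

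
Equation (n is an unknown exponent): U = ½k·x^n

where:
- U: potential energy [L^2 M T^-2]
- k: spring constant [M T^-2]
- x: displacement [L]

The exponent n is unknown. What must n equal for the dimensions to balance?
n = 2

U has dimensions [L^2 M T^-2]; x has dimensions [L].
The rest of the RHS has dimensions [M T^-2], so x^n must supply [L^2].
With n = 2: ½k·x^2 has dimensions [L^2 M T^-2], matching the LHS ✓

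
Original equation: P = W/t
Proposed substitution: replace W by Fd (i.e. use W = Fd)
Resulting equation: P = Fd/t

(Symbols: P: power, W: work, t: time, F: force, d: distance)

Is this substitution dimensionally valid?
Yes

[W] = [L^2 M T^-2] and [Fd] = [L^2 M T^-2]. These match, so the substitution replaces a quantity by one of the same dimensions and the result P = Fd/t has LHS [L^2 M T^-3] vs RHS [L^2 M T^-3] — still consistent.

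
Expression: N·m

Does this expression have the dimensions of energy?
Yes

The expression N·m has dimensions [L^2 M T^-2], which is exactly energy [L^2 M T^-2].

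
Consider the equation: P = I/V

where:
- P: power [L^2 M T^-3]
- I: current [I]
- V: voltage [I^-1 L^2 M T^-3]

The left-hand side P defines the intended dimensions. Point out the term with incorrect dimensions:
The right-hand side term I/V

P has dimensions [L^2 M T^-3], but I/V has dimensions [I^2 L^-2 M^-1 T^3], so the term I/V is dimensionally wrong for P.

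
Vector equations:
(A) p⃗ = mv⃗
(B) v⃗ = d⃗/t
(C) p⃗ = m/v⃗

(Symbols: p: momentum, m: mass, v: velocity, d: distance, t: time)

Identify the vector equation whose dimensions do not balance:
(C) p⃗ = m/v⃗

(A) p⃗ = mv⃗: LHS [L M T^-1], RHS [L M T^-1] ✓ — mass (scalar) times velocity (vector)
(B) v⃗ = d⃗/t: LHS [L T^-1], RHS [L T^-1] ✓ — displacement (vector) divided by time (scalar)
(C) p⃗ = m/v⃗: LHS [L M T^-1], RHS [L^-1 M T] ✗ — momentum is mass times velocity; should be mv⃗ (and division by a vector is undefined)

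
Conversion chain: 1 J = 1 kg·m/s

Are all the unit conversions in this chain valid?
The chain is incorrect (it contains an error).

Incorrect: Joule is kg·m²/s², not kg·m/s (that is momentum)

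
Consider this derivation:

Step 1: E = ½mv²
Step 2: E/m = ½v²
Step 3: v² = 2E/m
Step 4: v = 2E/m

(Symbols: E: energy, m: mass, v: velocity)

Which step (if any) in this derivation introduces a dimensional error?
Step 4

Step 1: E = ½mv² → LHS [L^2 M T^-2], RHS [L^2 M T^-2] ✓
Step 2: E/m = ½v² → LHS [L^2 T^-2], RHS [L^2 T^-2] ✓
Step 3: v² = 2E/m → LHS [L^2 T^-2], RHS [L^2 T^-2] ✓
Step 4: v = 2E/m → LHS [L T^-1], RHS [L^2 T^-2] ✗

The first dimensional inconsistency appears in step 4: v = 2E/m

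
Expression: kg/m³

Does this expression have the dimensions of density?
Yes

The expression kg/m³ has dimensions [L^-3 M], which is exactly density [L^-3 M].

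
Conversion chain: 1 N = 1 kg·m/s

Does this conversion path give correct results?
The chain is incorrect (it contains an error).

Incorrect: Newton is kg·m/s², not kg·m/s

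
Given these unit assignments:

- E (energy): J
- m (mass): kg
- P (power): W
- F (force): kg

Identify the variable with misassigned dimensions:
F

The variable F (force) should have units N, not kg.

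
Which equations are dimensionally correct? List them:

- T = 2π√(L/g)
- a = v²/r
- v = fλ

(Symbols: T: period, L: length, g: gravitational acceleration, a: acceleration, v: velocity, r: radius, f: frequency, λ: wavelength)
Dimensionally correct: T = 2π√(L/g), a = v²/r, v = fλ
Dimensionally incorrect: none
Ordered (correct first, then incorrect): T = 2π√(L/g), a = v²/r, v = fλ

- T = 2π√(L/g): LHS [T], RHS [T] → correct ✓
- a = v²/r: LHS [L T^-2], RHS [L T^-2] → correct ✓
- v = fλ: LHS [L T^-1], RHS [L T^-1] → correct ✓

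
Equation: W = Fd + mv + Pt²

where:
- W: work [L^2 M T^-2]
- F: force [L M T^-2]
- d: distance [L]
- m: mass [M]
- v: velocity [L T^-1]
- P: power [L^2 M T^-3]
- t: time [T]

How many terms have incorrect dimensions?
2

LHS W: [L^2 M T^-2]
- Fd: [L^2 M T^-2] ✓
- mv: [L M T^-1] ✗
- Pt²: [L^2 M T^-1] ✗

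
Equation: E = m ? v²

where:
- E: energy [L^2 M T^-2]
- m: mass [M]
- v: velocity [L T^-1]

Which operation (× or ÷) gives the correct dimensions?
multiplication (×): E = m × v²

E [L^2 M T^-2]; m [M]; v² [L^2 T^-2].
m × v² → [L^2 M T^-2] ✓
m ÷ v² → [L^-2 M T^2] ✗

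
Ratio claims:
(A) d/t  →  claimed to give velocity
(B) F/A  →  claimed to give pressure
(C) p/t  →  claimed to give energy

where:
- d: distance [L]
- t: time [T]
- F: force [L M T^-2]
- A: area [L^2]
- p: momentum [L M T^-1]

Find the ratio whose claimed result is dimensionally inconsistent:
(C) p/t does not give energy

(A) d/t: [L T^-1] = velocity [L T^-1] ✓
(B) F/A: [L^-1 M T^-2] = pressure [L^-1 M T^-2] ✓
(C) p/t: [L M T^-2] ≠ energy [L^2 M T^-2] ✗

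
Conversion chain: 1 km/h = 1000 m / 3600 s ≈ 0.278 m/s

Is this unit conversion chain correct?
The chain is correct (no errors).

Correct: 1 km = 1000 m, 1 h = 3600 s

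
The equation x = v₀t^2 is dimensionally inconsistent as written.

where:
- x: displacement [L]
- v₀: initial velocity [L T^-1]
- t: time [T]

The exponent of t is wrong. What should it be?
The exponent of t should be 1: x = v₀t

The LHS x has dimensions [L]; t has dimensions [T].
As written, the RHS v₀t^2 (exponent 2 on t) has dimensions [L T], which does not match.
With exponent 1, the RHS v₀t has dimensions [L], matching the LHS.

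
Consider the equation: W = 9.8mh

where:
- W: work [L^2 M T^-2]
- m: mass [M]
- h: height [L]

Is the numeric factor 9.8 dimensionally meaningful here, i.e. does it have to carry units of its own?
Yes

W has dimensions [L^2 M T^-2], while mh alone has dimensions [L M]. For the equation to balance, the factor 9.8 must carry dimensions [L T^-2] — it is a dimensional constant (a numerical value of a physical quantity with its units suppressed), not a pure number.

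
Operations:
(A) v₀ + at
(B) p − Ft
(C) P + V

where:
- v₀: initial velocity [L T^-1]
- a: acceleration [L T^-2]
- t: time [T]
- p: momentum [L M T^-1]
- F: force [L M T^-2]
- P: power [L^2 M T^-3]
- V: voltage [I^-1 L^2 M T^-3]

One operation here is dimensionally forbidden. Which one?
(C) P + V

(A) v₀ + at: v₀ [L T^-1] and at [L T^-1] — same dimensions ✓
(B) p − Ft: p [L M T^-1] and Ft [L M T^-1] — same dimensions ✓
(C) P + V: P [L^2 M T^-3] and V [I^-1 L^2 M T^-3] — different dimensions cannot be added/subtracted ✗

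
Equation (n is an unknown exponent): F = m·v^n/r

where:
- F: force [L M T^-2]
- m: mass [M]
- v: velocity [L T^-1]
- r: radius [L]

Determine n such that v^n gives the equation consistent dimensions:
n = 2

F has dimensions [L M T^-2]; v has dimensions [L T^-1].
The rest of the RHS has dimensions [L^-1 M], so v^n must supply [L^2 T^-2].
With n = 2: m·v^2/r has dimensions [L M T^-2], matching the LHS ✓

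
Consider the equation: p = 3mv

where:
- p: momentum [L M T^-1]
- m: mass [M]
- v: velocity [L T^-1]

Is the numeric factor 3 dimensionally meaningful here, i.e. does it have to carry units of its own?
No

p has dimensions [L M T^-1] and mv already has dimensions [L M T^-1], so the equation balances without 3 contributing any dimensions. 3 is a pure (dimensionless) number; changing or removing it would not affect dimensional consistency.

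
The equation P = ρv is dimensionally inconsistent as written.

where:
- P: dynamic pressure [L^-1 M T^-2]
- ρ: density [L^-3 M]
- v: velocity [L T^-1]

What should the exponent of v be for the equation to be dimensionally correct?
The exponent of v should be 2: P = ρv^2

The LHS P has dimensions [L^-1 M T^-2]; v has dimensions [L T^-1].
As written, the RHS ρv (exponent 1 on v) has dimensions [L^-2 M T^-1], which does not match.
With exponent 2, the RHS ρv^2 has dimensions [L^-1 M T^-2], matching the LHS.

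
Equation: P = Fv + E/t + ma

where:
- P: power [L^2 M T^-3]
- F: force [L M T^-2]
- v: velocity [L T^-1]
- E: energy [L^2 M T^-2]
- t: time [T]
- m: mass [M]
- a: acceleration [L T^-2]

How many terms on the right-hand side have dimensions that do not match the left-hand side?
1

LHS P: [L^2 M T^-3]
- Fv: [L^2 M T^-3] ✓
- E/t: [L^2 M T^-3] ✓
- ma: [L M T^-2] ✗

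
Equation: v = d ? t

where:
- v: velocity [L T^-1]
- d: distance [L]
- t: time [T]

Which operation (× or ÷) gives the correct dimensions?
division (÷): v = d ÷ t

v [L T^-1]; d [L]; t [T].
d × t → [L T] ✗
d ÷ t → [L T^-1] ✓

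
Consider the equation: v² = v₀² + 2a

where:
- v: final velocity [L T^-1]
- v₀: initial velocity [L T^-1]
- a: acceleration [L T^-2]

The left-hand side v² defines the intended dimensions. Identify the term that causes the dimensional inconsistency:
The term 2a

Checking each RHS term against the LHS:
- v₀²: [L^2 T^-2] — matches v² [L^2 T^-2] ✓
- 2a: [L T^-2] — does NOT match v² [L^2 T^-2] ✗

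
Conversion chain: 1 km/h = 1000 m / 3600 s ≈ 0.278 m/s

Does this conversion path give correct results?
The chain is correct (no errors).

Correct: 1 km = 1000 m, 1 h = 3600 s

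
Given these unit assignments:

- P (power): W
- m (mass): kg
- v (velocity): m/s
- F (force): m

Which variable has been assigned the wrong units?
F

The variable F (force) should have units N, not m.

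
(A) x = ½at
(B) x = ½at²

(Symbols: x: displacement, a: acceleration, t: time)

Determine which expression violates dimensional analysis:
(A)

(A) x = ½at: LHS [L], RHS [L T^-1] ✗
(B) x = ½at²: LHS [L], RHS [L] ✓

Expression (A) x = ½at is dimensionally incorrect.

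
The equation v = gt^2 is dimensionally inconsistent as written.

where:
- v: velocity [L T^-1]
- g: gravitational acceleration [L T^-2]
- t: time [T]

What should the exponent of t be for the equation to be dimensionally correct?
The exponent of t should be 1: v = gt

The LHS v has dimensions [L T^-1]; t has dimensions [T].
As written, the RHS gt^2 (exponent 2 on t) has dimensions [L], which does not match.
With exponent 1, the RHS gt has dimensions [L T^-1], matching the LHS.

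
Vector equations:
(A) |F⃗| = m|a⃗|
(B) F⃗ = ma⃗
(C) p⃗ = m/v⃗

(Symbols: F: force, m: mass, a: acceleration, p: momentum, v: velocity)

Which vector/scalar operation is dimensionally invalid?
(C) p⃗ = m/v⃗

(A) |F⃗| = m|a⃗|: LHS [L M T^-2], RHS [L M T^-2] ✓ — magnitudes of vectors are scalars
(B) F⃗ = ma⃗: LHS [L M T^-2], RHS [L M T^-2] ✓ — Force and acceleration are vectors, mass is a scalar
(C) p⃗ = m/v⃗: LHS [L M T^-1], RHS [L^-1 M T] ✗ — momentum is mass times velocity; should be mv⃗ (and division by a vector is undefined)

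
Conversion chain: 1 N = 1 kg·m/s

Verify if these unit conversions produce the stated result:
The chain is incorrect (it contains an error).

Incorrect: Newton is kg·m/s², not kg·m/s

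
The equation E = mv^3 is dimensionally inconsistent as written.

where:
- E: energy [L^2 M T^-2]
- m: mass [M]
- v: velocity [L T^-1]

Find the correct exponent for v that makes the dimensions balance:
The exponent of v should be 2: E = mv^2

The LHS E has dimensions [L^2 M T^-2]; v has dimensions [L T^-1].
As written, the RHS mv^3 (exponent 3 on v) has dimensions [L^3 M T^-3], which does not match.
With exponent 2, the RHS mv^2 has dimensions [L^2 M T^-2], matching the LHS.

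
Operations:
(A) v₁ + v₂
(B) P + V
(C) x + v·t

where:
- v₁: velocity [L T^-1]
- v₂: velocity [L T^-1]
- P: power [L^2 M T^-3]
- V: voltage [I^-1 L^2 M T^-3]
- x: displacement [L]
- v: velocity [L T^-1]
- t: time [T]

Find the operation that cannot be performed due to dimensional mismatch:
(B) P + V

(A) v₁ + v₂: v₁ [L T^-1] and v₂ [L T^-1] — same dimensions ✓
(B) P + V: P [L^2 M T^-3] and V [I^-1 L^2 M T^-3] — different dimensions cannot be added/subtracted ✗
(C) x + v·t: x [L] and v·t [L] — same dimensions ✓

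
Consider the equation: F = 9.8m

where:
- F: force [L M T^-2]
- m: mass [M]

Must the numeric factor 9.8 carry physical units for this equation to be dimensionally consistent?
Yes

F has dimensions [L M T^-2], while m alone has dimensions [M]. For the equation to balance, the factor 9.8 must carry dimensions [L T^-2] — it is a dimensional constant (a numerical value of a physical quantity with its units suppressed), not a pure number.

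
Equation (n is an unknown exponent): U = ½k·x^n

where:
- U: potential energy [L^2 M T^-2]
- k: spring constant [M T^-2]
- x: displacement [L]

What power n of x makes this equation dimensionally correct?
n = 2

U has dimensions [L^2 M T^-2]; x has dimensions [L].
The rest of the RHS has dimensions [M T^-2], so x^n must supply [L^2].
With n = 2: ½k·x^2 has dimensions [L^2 M T^-2], matching the LHS ✓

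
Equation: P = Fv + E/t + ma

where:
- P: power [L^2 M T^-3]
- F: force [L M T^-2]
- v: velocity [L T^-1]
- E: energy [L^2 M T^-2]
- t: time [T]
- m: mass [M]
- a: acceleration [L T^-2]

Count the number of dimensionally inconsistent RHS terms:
1

LHS P: [L^2 M T^-3]
- Fv: [L^2 M T^-3] ✓
- E/t: [L^2 M T^-3] ✓
- ma: [L M T^-2] ✗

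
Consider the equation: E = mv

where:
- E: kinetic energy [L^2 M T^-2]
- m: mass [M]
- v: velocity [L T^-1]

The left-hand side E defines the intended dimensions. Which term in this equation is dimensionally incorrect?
The right-hand side term mv

E has dimensions [L^2 M T^-2], but mv has dimensions [L M T^-1], so the term mv is dimensionally wrong for E.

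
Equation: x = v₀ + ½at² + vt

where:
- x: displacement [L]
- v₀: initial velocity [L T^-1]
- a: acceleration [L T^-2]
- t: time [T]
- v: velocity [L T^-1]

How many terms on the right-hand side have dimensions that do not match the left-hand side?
1

LHS x: [L]
- v₀: [L T^-1] ✗
- ½at²: [L] ✓
- vt: [L] ✓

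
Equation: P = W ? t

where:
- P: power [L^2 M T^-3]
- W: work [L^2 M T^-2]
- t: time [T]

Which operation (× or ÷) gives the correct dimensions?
division (÷): P = W ÷ t

P [L^2 M T^-3]; W [L^2 M T^-2]; t [T].
W × t → [L^2 M T^-1] ✗
W ÷ t → [L^2 M T^-3] ✓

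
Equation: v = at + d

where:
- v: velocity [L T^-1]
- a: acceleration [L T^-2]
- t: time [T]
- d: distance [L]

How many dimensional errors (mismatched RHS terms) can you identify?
1

LHS v: [L T^-1]
- at: [L T^-1] ✓
- d: [L] ✗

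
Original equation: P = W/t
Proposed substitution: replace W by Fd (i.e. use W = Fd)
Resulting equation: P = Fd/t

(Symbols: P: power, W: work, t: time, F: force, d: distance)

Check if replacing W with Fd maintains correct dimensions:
Yes

[W] = [L^2 M T^-2] and [Fd] = [L^2 M T^-2]. These match, so the substitution replaces a quantity by one of the same dimensions and the result P = Fd/t has LHS [L^2 M T^-3] vs RHS [L^2 M T^-3] — still consistent.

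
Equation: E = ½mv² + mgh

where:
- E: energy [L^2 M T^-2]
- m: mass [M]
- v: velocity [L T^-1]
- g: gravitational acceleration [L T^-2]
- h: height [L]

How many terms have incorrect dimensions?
0

LHS E: [L^2 M T^-2]
- ½mv²: [L^2 M T^-2] ✓
- mgh: [L^2 M T^-2] ✓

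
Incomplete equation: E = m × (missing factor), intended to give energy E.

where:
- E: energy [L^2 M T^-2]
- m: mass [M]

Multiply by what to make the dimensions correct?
v² (velocity squared), dimensions [L^2 T^-2]

E has dimensions [L^2 M T^-2] and m has dimensions [M].
The missing factor must have dimensions [L^2 M T^-2] / [M] = [L^2 T^-2], i.e. velocity squared (v²).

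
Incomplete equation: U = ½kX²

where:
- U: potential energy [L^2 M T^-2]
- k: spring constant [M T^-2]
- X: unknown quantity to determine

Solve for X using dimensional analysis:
X = x (displacement), dimensions [L]

U has dimensions [L^2 M T^-2]; the rest of the RHS (½k) has dimensions [M T^-2].
So X² must have dimensions [L^2], i.e. X has dimensions [L] — X = x (displacement).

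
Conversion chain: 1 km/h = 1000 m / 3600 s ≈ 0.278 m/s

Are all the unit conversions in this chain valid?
The chain is correct (no errors).

Correct: 1 km = 1000 m, 1 h = 3600 s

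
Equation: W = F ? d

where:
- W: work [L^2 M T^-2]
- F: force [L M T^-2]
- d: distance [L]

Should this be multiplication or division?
multiplication (×): W = F × d

W [L^2 M T^-2]; F [L M T^-2]; d [L].
F × d → [L^2 M T^-2] ✓
F ÷ d → [M T^-2] ✗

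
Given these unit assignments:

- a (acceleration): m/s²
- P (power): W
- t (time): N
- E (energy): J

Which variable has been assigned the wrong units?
t

The variable t (time) should have units s, not N.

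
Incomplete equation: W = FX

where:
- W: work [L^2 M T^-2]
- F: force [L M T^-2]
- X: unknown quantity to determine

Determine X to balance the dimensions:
X = d (distance), dimensions [L]

W has dimensions [L^2 M T^-2]; the rest of the RHS (F) has dimensions [L M T^-2].
So X must have dimensions [L] — X = d (distance).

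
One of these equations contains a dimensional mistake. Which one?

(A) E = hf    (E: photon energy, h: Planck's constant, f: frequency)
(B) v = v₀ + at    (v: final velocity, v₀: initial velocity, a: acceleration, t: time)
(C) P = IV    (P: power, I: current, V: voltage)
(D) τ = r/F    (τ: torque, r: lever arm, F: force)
(D) τ = r/F

The equation (D) τ = r/F is dimensionally incorrect.

LHS (τ): [L^2 M T^-2]
RHS (r/F): [M^-1 T^2] ✗

The dimensions do not match. The other three equations balance.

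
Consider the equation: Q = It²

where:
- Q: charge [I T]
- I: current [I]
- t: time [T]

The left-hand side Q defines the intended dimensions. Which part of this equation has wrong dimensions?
The right-hand side term It²

Q has dimensions [I T], but It² has dimensions [I T^2], so the term It² is dimensionally wrong for Q.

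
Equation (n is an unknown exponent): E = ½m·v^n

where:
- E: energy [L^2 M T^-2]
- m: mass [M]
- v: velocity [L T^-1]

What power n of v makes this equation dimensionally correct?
n = 2

E has dimensions [L^2 M T^-2]; v has dimensions [L T^-1].
The rest of the RHS has dimensions [M], so v^n must supply [L^2 T^-2].
With n = 2: ½m·v^2 has dimensions [L^2 M T^-2], matching the LHS ✓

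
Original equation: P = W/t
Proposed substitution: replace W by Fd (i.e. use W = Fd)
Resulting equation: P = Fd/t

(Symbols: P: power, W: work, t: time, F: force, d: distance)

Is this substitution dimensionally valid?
Yes

[W] = [L^2 M T^-2] and [Fd] = [L^2 M T^-2]. These match, so the substitution replaces a quantity by one of the same dimensions and the result P = Fd/t has LHS [L^2 M T^-3] vs RHS [L^2 M T^-3] — still consistent.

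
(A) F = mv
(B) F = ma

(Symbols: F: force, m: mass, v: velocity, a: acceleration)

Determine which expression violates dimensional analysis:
(A)

(A) F = mv: LHS [L M T^-2], RHS [L M T^-1] ✗
(B) F = ma: LHS [L M T^-2], RHS [L M T^-2] ✓

Expression (A) F = mv is dimensionally incorrect.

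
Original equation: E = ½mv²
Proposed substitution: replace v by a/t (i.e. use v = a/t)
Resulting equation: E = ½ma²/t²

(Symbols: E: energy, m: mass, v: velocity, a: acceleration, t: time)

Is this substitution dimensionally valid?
No

[v] = [L T^-1] and [a/t] = [L T^-3]. These differ, so the substitution replaces a quantity by one of different dimensions and the result E = ½ma²/t² has LHS [L^2 M T^-2] vs RHS [L^2 M T^-6] — inconsistent.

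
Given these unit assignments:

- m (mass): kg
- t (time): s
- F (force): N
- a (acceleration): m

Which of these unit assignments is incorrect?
a

The variable a (acceleration) should have units m/s², not m.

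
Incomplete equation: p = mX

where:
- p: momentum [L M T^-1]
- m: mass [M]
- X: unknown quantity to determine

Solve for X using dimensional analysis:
X = v (velocity), dimensions [L T^-1]

p has dimensions [L M T^-1]; the rest of the RHS (m) has dimensions [M].
So X must have dimensions [L T^-1] — X = v (velocity).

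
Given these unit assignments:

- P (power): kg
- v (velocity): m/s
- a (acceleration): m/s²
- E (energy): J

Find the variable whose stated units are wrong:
P

The variable P (power) should have units W, not kg.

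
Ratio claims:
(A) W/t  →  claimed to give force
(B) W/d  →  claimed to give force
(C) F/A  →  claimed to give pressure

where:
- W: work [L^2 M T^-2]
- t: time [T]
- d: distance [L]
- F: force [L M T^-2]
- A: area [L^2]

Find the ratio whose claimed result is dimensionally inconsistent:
(A) W/t does not give force

(A) W/t: [L^2 M T^-3] ≠ force [L M T^-2] ✗
(B) W/d: [L M T^-2] = force [L M T^-2] ✓
(C) F/A: [L^-1 M T^-2] = pressure [L^-1 M T^-2] ✓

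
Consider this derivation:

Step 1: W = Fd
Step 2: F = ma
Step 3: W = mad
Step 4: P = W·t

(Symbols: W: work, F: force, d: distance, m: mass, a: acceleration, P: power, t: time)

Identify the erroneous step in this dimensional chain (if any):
Step 4

Step 1: W = Fd → LHS [L^2 M T^-2], RHS [L^2 M T^-2] ✓
Step 2: F = ma → LHS [L M T^-2], RHS [L M T^-2] ✓
Step 3: W = mad → LHS [L^2 M T^-2], RHS [L^2 M T^-2] ✓
Step 4: P = W·t → LHS [L^2 M T^-3], RHS [L^2 M T^-1] ✗

The first dimensional inconsistency appears in step 4: P = W·t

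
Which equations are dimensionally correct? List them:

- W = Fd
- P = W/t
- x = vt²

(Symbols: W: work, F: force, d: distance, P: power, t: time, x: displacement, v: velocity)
Dimensionally correct: W = Fd, P = W/t
Dimensionally incorrect: x = vt²
Ordered (correct first, then incorrect): W = Fd, P = W/t, x = vt²

- W = Fd: LHS [L^2 M T^-2], RHS [L^2 M T^-2] → correct ✓
- P = W/t: LHS [L^2 M T^-3], RHS [L^2 M T^-3] → correct ✓
- x = vt²: LHS [L], RHS [L T] → incorrect ✗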